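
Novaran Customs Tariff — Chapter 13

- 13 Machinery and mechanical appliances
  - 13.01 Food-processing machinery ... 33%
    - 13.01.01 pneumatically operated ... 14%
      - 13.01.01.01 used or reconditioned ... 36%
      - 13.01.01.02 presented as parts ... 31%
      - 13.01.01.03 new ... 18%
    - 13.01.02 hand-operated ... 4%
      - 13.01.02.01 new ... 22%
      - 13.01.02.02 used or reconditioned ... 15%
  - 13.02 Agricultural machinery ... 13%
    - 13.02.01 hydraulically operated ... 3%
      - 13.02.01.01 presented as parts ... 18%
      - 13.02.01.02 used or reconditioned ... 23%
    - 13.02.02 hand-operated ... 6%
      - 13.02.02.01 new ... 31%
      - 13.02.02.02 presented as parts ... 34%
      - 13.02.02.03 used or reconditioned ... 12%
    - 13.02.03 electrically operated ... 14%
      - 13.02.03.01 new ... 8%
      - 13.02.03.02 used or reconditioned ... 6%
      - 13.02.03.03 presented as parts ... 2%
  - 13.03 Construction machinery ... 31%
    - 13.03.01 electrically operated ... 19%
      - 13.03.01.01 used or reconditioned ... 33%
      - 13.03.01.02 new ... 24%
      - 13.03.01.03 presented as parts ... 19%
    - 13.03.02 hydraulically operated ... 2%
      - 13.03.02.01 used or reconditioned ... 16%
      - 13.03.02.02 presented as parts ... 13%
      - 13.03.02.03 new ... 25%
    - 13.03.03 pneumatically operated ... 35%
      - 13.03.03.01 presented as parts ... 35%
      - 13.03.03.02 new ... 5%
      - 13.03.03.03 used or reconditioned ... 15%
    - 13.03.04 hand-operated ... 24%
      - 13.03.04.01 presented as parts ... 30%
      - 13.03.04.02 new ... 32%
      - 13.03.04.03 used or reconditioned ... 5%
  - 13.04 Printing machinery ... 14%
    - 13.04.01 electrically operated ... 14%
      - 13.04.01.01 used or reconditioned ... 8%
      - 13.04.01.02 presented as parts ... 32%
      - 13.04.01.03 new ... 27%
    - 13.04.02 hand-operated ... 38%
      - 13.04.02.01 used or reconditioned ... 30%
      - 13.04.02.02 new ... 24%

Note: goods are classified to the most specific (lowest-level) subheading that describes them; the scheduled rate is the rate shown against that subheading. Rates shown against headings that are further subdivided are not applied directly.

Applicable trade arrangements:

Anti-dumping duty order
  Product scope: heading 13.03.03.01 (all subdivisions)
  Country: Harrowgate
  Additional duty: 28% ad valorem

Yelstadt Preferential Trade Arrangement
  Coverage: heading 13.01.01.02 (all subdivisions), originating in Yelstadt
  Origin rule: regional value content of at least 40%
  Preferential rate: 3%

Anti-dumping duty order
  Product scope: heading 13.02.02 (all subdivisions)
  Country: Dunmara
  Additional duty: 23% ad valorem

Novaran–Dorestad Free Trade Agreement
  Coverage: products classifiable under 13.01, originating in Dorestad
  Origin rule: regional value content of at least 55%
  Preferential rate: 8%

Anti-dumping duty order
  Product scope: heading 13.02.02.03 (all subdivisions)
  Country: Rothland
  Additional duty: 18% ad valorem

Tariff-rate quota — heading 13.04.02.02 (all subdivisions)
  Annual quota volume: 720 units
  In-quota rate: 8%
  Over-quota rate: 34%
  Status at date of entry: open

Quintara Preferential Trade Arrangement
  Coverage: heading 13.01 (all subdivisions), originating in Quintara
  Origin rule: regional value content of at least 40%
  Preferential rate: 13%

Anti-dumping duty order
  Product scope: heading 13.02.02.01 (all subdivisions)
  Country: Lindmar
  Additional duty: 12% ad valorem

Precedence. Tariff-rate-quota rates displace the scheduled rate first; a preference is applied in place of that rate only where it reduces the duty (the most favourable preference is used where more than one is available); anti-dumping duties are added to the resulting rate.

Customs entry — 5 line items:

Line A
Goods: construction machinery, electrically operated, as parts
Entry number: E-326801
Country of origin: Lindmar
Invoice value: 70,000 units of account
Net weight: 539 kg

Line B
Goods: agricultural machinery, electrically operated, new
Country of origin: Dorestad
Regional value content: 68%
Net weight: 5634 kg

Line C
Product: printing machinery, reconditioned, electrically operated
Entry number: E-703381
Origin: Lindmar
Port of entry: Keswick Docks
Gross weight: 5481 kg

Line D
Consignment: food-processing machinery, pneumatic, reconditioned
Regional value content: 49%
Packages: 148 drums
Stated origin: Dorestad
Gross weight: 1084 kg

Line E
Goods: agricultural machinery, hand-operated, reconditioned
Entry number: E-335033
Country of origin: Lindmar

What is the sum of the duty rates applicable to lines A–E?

83%

Line A: construction → 13.03; electrically operated → 13.03.01; as parts → 13.03.01.03. Scheduled 19%. No special measure applies. → 19%.
Line B: agricultural → 13.02; electrically operated → 13.02.03; new → 13.02.03.01. Scheduled 8%. Dorestad agreement on 13.01: 13.02.03.01 not covered. → 8%.
Line C: printing → 13.04; electrically operated → 13.04.01; reconditioned → 13.04.01.01. Scheduled 8%. No special measure applies. → 8%.
Line D: food-processing → 13.01; pneumatic → 13.01.01; reconditioned → 13.01.01.01. Scheduled 36%. Dorestad agreement on 13.01: RVC < 55%. → 36%.
Line E: agricultural → 13.02; hand-operated → 13.02.02; reconditioned → 13.02.02.03. Scheduled 12%. No special measure applies. → 12%.
Sum: 19% + 8% + 8% + 36% + 12% = 83%.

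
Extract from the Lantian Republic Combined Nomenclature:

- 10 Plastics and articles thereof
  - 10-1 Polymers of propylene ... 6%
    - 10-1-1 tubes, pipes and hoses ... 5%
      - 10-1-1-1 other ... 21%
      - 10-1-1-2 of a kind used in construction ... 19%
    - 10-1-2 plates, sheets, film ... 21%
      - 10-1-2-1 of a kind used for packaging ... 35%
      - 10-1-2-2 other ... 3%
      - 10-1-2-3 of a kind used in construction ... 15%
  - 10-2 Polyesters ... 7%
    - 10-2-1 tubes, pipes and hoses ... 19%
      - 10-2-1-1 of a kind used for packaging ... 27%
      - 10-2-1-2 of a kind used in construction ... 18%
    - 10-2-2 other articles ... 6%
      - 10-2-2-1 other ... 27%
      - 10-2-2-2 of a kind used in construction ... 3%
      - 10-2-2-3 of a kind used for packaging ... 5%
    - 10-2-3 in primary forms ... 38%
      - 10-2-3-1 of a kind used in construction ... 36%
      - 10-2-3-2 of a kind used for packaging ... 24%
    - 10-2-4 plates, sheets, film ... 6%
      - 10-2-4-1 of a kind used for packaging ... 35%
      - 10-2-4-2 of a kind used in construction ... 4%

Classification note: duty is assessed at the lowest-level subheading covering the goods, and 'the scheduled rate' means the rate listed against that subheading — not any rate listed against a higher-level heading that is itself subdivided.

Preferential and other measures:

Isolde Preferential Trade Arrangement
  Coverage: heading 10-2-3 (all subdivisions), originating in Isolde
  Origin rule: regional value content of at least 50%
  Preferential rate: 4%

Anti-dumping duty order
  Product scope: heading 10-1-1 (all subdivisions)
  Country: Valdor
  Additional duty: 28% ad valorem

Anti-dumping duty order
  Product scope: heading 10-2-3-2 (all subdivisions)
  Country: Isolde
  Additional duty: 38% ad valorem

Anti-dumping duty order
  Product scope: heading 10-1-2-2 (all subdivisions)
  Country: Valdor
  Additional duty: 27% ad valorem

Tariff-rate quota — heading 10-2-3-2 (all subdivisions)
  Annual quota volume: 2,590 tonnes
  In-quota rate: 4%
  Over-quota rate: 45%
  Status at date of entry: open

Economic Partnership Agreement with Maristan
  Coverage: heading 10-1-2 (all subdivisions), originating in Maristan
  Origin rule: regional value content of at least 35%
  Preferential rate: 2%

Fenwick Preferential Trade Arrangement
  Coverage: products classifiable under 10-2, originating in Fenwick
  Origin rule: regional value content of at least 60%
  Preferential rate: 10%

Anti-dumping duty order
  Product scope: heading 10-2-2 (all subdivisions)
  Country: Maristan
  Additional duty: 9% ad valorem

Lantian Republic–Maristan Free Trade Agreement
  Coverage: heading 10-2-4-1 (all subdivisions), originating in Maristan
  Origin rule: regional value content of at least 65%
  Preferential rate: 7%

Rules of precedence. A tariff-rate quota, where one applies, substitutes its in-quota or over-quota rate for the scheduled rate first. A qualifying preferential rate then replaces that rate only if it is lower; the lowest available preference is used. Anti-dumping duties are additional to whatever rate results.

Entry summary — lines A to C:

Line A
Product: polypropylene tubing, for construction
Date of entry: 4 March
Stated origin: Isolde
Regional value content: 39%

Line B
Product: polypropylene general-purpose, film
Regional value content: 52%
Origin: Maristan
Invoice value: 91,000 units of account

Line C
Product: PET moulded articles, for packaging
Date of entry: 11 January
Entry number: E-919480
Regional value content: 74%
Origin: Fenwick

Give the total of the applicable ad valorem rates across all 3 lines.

Line A: polypropylene → 10-1; tubing → 10-1-1; for construction → 10-1-1-2. Scheduled 19%. Isolde agreement on 10-2-3: 10-1-1-2 not covered. → 19%.
Line B: polypropylene → 10-1; film → 10-1-2; general-purpose → 10-1-2-2. Scheduled 3%. Maristan agreement on 10-1-2: RVC ≥ 35% → 2% available; Maristan agreement on 10-2-4-1: 10-1-2-2 not covered; preferential 2%. → 2%.
Line C: PET → 10-2; moulded articles → 10-2-2; for packaging → 10-2-2-3. Scheduled 5%. Fenwick agreement on 10-2: RVC ≥ 60% → 10% available; preference 10% not lower than 5% → no reduction. → 5%.
Sum: 19% + 2% + 5% = 26%.

26%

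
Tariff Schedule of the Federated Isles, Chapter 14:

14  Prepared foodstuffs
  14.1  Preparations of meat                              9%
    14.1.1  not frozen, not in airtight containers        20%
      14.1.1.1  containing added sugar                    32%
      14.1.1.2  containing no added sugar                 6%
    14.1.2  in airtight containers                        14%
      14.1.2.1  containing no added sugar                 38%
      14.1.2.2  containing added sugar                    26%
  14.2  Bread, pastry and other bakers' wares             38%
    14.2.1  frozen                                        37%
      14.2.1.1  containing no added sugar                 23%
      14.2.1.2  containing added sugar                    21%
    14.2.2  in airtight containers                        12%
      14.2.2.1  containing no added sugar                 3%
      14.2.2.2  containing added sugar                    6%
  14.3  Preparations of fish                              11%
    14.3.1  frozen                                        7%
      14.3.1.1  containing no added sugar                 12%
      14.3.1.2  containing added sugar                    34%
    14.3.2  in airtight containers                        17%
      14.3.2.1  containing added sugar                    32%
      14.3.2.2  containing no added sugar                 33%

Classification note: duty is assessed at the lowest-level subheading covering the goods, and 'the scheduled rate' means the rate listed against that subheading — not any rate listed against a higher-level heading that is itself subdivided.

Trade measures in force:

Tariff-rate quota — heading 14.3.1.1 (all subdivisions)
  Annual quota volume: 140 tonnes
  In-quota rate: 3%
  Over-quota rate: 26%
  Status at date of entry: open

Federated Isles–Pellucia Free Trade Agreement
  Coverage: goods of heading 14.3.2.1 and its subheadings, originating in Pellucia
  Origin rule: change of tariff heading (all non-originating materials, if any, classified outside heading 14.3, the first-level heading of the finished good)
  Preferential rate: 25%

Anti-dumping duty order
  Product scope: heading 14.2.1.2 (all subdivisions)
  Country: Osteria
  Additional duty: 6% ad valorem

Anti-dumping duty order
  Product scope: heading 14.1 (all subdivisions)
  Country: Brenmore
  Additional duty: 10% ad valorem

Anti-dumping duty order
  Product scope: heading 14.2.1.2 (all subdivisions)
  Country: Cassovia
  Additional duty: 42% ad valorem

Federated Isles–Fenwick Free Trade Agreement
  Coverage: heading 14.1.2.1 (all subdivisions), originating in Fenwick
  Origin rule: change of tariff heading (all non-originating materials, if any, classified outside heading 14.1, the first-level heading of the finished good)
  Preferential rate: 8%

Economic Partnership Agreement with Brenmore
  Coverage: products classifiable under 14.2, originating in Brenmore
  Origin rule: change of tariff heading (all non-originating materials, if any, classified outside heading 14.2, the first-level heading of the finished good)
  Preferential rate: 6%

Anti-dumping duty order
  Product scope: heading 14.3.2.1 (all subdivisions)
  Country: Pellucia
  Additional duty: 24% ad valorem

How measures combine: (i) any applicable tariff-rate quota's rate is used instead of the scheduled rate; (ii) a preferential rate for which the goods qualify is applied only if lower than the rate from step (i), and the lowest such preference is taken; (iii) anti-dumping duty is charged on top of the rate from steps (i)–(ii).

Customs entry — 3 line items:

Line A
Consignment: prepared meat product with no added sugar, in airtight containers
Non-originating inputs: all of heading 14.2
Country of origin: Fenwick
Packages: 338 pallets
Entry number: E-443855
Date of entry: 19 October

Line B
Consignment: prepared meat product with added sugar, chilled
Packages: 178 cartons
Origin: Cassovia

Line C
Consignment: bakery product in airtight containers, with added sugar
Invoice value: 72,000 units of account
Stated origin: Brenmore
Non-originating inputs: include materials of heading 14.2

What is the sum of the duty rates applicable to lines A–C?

Line A: prepared meat product → 14.1; in airtight containers → 14.1.2; with no added sugar → 14.1.2.1. Scheduled 38%. Fenwick agreement on 14.1.2.1: CTH met → 8% available; preferential 8%. → 8%.
Line B: prepared meat product → 14.1; chilled → 14.1.1; with added sugar → 14.1.1.1. Scheduled 32%. No special measure applies. → 32%.
Line C: bakery product → 14.2; in airtight containers → 14.2.2; with added sugar → 14.2.2.2. Scheduled 6%. Brenmore agreement on 14.2: CTH not met. → 6%.
Sum: 8% + 32% + 6% = 46%.

46%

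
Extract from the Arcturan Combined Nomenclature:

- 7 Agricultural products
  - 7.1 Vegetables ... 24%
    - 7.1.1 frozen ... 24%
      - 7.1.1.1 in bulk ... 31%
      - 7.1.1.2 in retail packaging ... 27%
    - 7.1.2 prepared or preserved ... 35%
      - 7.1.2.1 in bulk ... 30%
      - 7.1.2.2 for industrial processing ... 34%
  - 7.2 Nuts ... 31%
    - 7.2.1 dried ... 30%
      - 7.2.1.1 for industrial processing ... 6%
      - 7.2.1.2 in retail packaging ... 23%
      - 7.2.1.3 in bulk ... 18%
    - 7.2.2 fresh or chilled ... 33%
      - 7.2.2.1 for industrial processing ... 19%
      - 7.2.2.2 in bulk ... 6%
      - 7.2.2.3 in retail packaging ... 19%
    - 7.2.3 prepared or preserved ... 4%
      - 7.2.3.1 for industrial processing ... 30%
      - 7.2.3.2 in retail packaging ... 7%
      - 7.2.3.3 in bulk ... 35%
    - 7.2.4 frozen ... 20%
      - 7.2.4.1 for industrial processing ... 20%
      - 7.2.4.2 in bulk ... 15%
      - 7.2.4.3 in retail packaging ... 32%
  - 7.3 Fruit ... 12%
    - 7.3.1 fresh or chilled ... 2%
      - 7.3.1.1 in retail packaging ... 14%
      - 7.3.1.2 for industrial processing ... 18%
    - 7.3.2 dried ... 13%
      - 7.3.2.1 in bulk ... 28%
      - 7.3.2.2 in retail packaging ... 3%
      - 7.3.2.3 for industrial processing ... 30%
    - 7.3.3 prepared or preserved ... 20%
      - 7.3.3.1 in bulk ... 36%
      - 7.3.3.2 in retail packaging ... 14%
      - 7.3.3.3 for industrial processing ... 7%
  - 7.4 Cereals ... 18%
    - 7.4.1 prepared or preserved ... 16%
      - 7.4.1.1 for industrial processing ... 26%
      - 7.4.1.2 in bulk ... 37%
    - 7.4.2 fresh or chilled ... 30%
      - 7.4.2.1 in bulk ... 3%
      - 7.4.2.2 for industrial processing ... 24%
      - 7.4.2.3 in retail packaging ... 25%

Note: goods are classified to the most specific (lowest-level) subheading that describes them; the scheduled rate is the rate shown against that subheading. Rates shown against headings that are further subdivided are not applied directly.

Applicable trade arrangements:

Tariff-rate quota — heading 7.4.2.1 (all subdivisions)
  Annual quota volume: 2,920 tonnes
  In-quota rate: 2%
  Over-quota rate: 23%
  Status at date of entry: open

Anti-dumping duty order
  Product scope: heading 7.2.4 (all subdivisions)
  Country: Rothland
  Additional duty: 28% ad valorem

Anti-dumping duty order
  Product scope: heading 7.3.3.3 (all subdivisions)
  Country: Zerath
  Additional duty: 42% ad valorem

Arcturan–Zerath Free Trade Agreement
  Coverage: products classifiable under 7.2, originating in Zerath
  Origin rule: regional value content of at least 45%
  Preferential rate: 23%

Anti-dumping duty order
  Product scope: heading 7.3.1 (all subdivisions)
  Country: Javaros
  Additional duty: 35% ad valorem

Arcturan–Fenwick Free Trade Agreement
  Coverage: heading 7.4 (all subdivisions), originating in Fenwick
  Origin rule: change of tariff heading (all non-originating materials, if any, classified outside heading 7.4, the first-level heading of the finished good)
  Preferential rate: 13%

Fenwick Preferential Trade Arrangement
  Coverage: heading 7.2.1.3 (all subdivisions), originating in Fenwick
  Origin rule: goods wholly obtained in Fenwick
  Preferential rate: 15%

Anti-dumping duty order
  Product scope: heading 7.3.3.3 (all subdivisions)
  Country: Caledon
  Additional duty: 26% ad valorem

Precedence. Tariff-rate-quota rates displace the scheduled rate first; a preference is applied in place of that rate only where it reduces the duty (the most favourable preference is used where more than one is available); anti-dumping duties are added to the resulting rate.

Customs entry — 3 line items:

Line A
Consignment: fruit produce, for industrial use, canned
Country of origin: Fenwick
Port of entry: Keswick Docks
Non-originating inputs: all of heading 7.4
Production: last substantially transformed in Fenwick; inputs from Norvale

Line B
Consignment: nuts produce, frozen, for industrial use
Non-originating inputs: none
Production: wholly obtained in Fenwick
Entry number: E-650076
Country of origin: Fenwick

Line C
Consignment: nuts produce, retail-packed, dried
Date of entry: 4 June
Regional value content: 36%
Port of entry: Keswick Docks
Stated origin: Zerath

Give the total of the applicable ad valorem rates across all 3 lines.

Line A: fruit → 7.3; canned → 7.3.3; for industrial use → 7.3.3.3. Scheduled 7%. Fenwick agreement on 7.4: 7.3.3.3 not covered; Fenwick agreement on 7.2.1.3: 7.3.3.3 not covered. → 7%.
Line B: nuts → 7.2; frozen → 7.2.4; for industrial use → 7.2.4.1. Scheduled 20%. Fenwick agreement on 7.4: 7.2.4.1 not covered; Fenwick agreement on 7.2.1.3: 7.2.4.1 not covered. → 20%.
Line C: nuts → 7.2; dried → 7.2.1; retail-packed → 7.2.1.2. Scheduled 23%. Zerath agreement on 7.2: RVC < 45%. → 23%.
Sum: 7% + 20% + 23% = 50%.

50%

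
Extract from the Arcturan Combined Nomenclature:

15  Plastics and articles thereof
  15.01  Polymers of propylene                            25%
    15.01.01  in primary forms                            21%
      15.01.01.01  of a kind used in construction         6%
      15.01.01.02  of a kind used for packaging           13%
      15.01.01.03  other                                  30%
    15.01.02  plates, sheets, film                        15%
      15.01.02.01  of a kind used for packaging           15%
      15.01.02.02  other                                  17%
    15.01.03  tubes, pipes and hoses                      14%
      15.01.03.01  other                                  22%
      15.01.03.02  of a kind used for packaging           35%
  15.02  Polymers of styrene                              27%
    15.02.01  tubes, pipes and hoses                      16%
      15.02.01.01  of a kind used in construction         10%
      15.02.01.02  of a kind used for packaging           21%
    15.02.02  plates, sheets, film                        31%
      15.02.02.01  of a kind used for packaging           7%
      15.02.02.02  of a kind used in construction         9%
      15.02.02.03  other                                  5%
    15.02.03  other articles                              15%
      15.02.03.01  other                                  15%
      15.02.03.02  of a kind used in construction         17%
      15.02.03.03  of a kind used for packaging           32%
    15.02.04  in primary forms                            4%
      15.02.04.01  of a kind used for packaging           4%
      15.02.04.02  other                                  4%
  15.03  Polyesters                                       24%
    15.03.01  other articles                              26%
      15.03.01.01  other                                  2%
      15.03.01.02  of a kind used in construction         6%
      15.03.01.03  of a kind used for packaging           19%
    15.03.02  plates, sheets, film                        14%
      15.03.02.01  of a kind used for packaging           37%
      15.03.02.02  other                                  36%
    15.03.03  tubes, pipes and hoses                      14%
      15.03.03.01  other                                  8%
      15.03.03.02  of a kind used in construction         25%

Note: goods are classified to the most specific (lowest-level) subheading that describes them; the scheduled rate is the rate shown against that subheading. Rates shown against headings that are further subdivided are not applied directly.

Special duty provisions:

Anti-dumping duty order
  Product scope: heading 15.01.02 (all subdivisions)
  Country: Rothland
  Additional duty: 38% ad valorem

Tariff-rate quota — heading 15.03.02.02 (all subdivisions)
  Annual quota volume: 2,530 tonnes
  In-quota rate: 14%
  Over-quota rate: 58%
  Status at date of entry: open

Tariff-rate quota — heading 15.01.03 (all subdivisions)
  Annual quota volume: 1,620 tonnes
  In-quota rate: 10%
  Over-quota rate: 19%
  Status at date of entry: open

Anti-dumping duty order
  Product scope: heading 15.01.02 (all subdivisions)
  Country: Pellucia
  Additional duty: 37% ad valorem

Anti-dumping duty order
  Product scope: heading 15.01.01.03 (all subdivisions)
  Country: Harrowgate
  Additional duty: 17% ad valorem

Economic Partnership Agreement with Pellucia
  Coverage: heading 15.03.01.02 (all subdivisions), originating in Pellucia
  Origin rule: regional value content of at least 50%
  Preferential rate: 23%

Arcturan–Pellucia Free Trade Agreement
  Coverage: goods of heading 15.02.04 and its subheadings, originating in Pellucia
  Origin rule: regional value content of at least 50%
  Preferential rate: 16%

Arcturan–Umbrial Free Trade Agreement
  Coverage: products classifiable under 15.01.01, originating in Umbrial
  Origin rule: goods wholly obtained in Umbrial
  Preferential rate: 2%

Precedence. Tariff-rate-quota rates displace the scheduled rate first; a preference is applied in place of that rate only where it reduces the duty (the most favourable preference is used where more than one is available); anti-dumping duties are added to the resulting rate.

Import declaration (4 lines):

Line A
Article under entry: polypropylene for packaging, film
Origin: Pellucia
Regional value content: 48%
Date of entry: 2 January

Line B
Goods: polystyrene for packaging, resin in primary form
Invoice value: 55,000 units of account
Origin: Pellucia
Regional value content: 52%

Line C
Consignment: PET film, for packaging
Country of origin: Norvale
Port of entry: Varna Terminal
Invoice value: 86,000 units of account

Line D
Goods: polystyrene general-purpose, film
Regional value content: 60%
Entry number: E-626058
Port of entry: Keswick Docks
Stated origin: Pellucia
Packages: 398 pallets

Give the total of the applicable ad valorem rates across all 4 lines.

Line A: polypropylene → 15.01; film → 15.01.02; for packaging → 15.01.02.01. Scheduled 15%. Pellucia agreement on 15.03.01.02: 15.01.02.01 not covered; Pellucia agreement on 15.02.04: 15.01.02.01 not covered; anti-dumping (Pellucia, 15.01.02): +37%; total 15% + 37% = 52%. → 52%.
Line B: polystyrene → 15.02; resin in primary form → 15.02.04; for packaging → 15.02.04.01. Scheduled 4%. Pellucia agreement on 15.03.01.02: 15.02.04.01 not covered; Pellucia agreement on 15.02.04: RVC ≥ 50% → 16% available; preference 16% not lower than 4% → no reduction. → 4%.
Line C: PET → 15.03; film → 15.03.02; for packaging → 15.03.02.01. Scheduled 37%. No special measure applies. → 37%.
Line D: polystyrene → 15.02; film → 15.02.02; general-purpose → 15.02.02.03. Scheduled 5%. Pellucia agreement on 15.03.01.02: 15.02.02.03 not covered; Pellucia agreement on 15.02.04: 15.02.02.03 not covered. → 5%.
Sum: 52% + 4% + 37% + 5% = 98%.

98%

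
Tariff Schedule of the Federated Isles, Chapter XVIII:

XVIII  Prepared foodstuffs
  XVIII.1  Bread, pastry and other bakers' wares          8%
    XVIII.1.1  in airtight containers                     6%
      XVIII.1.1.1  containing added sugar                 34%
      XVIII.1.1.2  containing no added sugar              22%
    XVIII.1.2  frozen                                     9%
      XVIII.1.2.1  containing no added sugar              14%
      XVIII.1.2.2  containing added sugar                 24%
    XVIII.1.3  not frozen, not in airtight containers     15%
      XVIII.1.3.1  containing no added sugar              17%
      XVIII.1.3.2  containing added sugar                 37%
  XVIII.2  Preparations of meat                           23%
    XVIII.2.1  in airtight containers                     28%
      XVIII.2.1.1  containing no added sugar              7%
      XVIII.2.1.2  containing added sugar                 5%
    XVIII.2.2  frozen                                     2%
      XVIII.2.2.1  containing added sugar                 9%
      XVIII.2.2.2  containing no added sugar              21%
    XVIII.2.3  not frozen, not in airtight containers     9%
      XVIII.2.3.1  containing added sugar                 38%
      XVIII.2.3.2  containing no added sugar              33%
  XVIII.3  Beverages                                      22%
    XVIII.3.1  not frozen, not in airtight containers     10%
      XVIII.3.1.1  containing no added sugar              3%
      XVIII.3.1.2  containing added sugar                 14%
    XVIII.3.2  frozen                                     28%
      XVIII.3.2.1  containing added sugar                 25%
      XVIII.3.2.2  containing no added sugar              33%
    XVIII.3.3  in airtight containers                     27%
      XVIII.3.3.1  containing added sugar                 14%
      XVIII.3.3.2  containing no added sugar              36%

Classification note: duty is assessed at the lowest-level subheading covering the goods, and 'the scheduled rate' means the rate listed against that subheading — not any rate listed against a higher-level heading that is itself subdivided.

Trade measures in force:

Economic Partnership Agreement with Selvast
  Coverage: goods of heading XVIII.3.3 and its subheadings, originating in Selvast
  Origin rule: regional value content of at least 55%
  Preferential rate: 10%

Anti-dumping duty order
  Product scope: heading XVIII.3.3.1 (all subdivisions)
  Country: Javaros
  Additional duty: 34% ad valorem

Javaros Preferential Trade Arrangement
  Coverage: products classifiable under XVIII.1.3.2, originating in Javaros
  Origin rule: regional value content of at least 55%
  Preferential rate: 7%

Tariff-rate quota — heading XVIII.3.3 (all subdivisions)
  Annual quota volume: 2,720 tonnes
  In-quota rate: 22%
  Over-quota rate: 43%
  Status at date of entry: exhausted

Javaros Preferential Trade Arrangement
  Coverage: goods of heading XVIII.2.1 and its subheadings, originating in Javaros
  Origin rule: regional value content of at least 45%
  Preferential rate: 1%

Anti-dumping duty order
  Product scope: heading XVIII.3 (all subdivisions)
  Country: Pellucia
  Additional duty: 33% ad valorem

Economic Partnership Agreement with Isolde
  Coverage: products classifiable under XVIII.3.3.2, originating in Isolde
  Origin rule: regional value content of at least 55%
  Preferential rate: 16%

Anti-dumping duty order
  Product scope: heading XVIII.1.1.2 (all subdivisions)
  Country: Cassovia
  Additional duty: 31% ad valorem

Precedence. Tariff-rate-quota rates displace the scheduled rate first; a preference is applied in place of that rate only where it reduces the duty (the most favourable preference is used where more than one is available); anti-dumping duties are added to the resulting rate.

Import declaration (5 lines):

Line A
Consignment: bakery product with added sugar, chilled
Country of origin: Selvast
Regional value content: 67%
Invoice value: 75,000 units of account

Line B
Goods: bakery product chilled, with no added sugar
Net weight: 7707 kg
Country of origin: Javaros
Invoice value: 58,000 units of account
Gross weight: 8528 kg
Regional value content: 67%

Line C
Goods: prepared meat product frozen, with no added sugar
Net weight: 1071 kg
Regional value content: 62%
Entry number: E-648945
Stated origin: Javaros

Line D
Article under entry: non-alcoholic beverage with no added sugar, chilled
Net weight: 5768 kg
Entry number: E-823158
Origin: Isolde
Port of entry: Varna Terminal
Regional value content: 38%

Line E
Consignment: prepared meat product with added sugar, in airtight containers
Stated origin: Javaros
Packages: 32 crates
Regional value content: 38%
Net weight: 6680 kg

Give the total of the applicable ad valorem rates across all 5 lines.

Line A: bakery product → XVIII.1; chilled → XVIII.1.3; with added sugar → XVIII.1.3.2. Scheduled 37%. Selvast agreement on XVIII.3.3: XVIII.1.3.2 not covered. → 37%.
Line B: bakery product → XVIII.1; chilled → XVIII.1.3; with no added sugar → XVIII.1.3.1. Scheduled 17%. Javaros agreement on XVIII.1.3.2: XVIII.1.3.1 not covered; Javaros agreement on XVIII.2.1: XVIII.1.3.1 not covered. → 17%.
Line C: prepared meat product → XVIII.2; frozen → XVIII.2.2; with no added sugar → XVIII.2.2.2. Scheduled 21%. Javaros agreement on XVIII.1.3.2: XVIII.2.2.2 not covered; Javaros agreement on XVIII.2.1: XVIII.2.2.2 not covered. → 21%.
Line D: non-alcoholic beverage → XVIII.3; chilled → XVIII.3.1; with no added sugar → XVIII.3.1.1. Scheduled 3%. Isolde agreement on XVIII.3.3.2: XVIII.3.1.1 not covered. → 3%.
Line E: prepared meat product → XVIII.2; in airtight containers → XVIII.2.1; with added sugar → XVIII.2.1.2. Scheduled 5%. Javaros agreement on XVIII.1.3.2: XVIII.2.1.2 not covered; Javaros agreement on XVIII.2.1: RVC < 45%. → 5%.
Sum: 37% + 17% + 21% + 3% + 5% = 83%.

83%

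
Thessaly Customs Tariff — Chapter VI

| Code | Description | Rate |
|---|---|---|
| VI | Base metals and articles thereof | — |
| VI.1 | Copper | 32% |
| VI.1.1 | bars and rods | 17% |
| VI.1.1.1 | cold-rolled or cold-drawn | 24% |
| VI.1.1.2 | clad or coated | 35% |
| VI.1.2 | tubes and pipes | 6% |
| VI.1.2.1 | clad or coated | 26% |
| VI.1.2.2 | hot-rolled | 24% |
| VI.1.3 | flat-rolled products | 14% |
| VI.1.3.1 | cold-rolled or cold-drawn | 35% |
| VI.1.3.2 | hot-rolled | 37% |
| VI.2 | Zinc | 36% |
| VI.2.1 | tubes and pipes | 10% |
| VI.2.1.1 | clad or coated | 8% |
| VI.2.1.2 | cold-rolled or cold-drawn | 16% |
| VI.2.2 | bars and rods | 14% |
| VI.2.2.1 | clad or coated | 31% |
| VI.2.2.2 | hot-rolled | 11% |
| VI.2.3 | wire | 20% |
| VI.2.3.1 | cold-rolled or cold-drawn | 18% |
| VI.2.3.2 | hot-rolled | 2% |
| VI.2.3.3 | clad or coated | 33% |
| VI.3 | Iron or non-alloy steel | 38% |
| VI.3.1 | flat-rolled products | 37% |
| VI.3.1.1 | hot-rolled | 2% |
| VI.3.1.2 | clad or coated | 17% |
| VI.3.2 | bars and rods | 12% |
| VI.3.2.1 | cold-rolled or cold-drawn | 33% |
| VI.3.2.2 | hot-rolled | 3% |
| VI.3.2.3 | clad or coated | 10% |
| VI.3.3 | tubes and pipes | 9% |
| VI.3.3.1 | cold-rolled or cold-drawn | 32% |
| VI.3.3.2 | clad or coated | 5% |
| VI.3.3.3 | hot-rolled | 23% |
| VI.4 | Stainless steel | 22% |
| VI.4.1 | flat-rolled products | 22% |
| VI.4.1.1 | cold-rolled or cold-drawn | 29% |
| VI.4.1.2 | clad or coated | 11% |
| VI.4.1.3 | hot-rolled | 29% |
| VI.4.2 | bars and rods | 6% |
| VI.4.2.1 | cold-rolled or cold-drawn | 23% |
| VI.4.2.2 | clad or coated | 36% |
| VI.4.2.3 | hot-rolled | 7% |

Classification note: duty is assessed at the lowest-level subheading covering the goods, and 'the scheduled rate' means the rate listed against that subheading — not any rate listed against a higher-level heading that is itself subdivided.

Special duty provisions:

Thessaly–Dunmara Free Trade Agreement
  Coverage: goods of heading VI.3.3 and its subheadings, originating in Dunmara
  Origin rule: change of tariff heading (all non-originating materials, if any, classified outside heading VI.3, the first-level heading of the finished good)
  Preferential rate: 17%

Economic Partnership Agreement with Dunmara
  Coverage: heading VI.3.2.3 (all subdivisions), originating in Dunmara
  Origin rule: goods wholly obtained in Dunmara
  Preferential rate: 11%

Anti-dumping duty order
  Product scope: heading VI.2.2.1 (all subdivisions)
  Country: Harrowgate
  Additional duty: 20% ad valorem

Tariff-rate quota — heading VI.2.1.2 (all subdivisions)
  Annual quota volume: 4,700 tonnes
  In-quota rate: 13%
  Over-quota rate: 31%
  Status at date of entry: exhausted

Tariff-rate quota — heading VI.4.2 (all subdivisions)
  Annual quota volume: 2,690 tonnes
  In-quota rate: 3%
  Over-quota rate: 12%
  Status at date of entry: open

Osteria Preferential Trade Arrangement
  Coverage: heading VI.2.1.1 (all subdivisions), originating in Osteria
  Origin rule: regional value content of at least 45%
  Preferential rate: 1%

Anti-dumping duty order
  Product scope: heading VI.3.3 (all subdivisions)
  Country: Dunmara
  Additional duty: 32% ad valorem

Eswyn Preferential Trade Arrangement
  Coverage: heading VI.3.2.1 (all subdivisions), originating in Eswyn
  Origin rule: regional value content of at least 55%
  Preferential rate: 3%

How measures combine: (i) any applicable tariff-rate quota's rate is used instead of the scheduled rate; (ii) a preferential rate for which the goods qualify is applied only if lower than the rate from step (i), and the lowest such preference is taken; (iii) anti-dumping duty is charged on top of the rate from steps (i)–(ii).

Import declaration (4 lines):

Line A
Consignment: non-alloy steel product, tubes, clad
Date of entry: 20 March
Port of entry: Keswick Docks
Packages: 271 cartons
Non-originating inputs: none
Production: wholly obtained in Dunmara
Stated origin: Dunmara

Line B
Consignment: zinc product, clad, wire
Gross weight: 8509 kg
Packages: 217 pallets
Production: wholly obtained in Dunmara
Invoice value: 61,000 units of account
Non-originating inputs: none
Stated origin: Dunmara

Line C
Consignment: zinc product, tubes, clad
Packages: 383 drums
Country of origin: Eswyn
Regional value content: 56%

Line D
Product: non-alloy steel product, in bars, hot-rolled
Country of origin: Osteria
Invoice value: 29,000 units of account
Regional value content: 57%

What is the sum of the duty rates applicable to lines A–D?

81%

Line A: non-alloy steel → VI.3; tubes → VI.3.3; clad → VI.3.3.2. Scheduled 5%. Dunmara agreement on VI.3.3: CTH met → 17% available; Dunmara agreement on VI.3.2.3: VI.3.3.2 not covered; preference 17% not lower than 5% → no reduction; anti-dumping (Dunmara, VI.3.3): +32%; total 5% + 32% = 37%. → 37%.
Line B: zinc → VI.2; wire → VI.2.3; clad → VI.2.3.3. Scheduled 33%. Dunmara agreement on VI.3.3: VI.2.3.3 not covered; Dunmara agreement on VI.3.2.3: VI.2.3.3 not covered. → 33%.
Line C: zinc → VI.2; tubes → VI.2.1; clad → VI.2.1.1. Scheduled 8%. Eswyn agreement on VI.3.2.1: VI.2.1.1 not covered. → 8%.
Line D: non-alloy steel → VI.3; in bars → VI.3.2; hot-rolled → VI.3.2.2. Scheduled 3%. Osteria agreement on VI.2.1.1: VI.3.2.2 not covered. → 3%.
Sum: 37% + 33% + 8% + 3% = 81%.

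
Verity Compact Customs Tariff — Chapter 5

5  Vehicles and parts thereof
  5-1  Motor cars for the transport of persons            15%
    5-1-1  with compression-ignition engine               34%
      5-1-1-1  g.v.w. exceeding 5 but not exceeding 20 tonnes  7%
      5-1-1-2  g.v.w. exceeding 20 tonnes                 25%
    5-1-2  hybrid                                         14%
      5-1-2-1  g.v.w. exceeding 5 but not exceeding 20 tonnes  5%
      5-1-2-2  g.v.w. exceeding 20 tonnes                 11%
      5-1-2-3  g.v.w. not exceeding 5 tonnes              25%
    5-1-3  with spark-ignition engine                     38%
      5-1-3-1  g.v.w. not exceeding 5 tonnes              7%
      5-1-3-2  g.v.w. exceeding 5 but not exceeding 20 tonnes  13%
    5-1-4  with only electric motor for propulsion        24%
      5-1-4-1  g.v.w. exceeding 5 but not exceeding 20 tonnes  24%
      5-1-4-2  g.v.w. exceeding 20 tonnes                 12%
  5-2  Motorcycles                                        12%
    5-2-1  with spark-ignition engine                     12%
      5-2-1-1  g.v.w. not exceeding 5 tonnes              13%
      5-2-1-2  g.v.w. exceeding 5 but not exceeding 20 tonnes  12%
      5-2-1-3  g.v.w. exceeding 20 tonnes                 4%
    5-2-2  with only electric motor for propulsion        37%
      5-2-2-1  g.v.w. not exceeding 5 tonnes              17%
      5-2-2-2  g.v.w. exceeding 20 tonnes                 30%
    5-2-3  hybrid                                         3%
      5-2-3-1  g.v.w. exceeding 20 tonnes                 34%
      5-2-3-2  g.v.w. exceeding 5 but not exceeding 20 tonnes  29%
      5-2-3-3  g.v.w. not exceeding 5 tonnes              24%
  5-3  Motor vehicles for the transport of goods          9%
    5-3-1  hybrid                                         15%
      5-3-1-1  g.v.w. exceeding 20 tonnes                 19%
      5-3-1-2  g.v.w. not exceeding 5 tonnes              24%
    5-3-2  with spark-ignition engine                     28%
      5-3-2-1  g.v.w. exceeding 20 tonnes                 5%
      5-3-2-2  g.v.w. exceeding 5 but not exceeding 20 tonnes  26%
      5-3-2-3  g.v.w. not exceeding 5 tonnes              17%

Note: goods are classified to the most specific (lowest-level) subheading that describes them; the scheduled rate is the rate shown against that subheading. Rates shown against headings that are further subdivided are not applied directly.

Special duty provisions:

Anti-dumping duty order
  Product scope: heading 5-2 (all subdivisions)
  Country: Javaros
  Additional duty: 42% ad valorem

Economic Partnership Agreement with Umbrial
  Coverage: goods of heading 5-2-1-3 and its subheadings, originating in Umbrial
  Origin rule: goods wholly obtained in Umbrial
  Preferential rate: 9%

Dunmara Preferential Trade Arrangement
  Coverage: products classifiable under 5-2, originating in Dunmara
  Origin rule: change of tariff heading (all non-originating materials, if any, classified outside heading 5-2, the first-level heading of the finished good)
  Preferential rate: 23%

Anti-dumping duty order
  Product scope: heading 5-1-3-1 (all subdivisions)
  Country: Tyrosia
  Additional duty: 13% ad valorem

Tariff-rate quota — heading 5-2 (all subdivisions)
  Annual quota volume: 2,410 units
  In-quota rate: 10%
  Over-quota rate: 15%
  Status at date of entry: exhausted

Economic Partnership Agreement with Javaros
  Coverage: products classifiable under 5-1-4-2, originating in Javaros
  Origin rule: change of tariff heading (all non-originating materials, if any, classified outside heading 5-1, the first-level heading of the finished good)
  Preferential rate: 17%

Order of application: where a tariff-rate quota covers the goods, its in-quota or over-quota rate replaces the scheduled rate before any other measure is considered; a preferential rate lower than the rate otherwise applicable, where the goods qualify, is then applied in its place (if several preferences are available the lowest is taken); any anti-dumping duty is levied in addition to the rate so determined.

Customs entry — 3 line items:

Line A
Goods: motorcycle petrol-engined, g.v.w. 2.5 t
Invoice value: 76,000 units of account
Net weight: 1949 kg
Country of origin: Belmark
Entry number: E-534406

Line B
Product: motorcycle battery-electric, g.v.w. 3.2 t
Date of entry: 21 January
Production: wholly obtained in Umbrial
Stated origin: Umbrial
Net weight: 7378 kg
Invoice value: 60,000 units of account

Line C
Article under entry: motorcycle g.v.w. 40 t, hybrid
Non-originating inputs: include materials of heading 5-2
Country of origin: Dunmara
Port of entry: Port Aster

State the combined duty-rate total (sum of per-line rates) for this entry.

Line A: motorcycle → 5-2; petrol-engined → 5-2-1; g.v.w. 2.5 t → 5-2-1-1. Scheduled 13%. quota on 5-2 exhausted → over-quota 15%. → 15%.
Line B: motorcycle → 5-2; battery-electric → 5-2-2; g.v.w. 3.2 t → 5-2-2-1. Scheduled 17%. quota on 5-2 exhausted → over-quota 15%; Umbrial agreement on 5-2-1-3: 5-2-2-1 not covered. → 15%.
Line C: motorcycle → 5-2; hybrid → 5-2-3; g.v.w. 40 t → 5-2-3-1. Scheduled 34%. quota on 5-2 exhausted → over-quota 15%; Dunmara agreement on 5-2: CTH not met. → 15%.
Sum: 15% + 15% + 15% = 45%.

45%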